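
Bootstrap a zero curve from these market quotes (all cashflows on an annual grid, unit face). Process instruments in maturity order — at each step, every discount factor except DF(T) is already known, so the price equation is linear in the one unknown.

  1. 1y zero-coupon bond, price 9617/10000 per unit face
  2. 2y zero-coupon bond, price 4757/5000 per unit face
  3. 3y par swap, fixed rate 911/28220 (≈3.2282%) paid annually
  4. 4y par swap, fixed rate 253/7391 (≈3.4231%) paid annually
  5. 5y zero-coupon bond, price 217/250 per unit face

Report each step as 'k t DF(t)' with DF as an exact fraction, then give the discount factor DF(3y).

1 1 9617/10000
2 2 4757/5000
3 3 9089/10000
4 4 1747/2000
5 5 217/250
DF(3y) = 9089/10000 ≈ 0.908900

step 1 [1y] zero: DF = P = 9617/10000 ≈ 0.961700
step 2 [2y] zero: DF = P = 4757/5000 ≈ 0.951400
step 3 [3y] swap r/1=911/28220: DF=(1 − 911/28220·(0.961700+0.951400))/(1+911/28220) = 9089/10000 ≈ 0.908900
step 4 [4y] swap r/1=253/7391: DF=(1 − 253/7391·(0.961700+0.951400+0.908900))/(1+253/7391) = 1747/2000 ≈ 0.873500
step 5 [5y] zero: DF = P = 217/250 ≈ 0.868000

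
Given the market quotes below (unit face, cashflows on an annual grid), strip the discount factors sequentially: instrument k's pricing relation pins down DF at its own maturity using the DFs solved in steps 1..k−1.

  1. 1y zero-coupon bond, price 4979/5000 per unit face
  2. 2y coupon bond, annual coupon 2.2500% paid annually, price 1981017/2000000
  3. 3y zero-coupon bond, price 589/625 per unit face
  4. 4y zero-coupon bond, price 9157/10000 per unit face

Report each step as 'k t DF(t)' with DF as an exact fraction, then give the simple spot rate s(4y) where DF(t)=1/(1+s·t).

step 1 [1y] zero: DF = P = 4979/5000 ≈ 0.995800
step 2 [2y] bond c/1=9/400: DF=(1981017/2000000 − 9/400·(0.995800))/(1+9/400) = 2367/2500 ≈ 0.946800
step 3 [3y] zero: DF = P = 589/625 ≈ 0.942400
step 4 [4y] zero: DF = P = 9157/10000 ≈ 0.915700

1 1 4979/5000
2 2 2367/2500
3 3 589/625
4 4 9157/10000
s(4y) = (1/(9157/10000) − 1)/(4) = 843/36628 ≈ 2.3015%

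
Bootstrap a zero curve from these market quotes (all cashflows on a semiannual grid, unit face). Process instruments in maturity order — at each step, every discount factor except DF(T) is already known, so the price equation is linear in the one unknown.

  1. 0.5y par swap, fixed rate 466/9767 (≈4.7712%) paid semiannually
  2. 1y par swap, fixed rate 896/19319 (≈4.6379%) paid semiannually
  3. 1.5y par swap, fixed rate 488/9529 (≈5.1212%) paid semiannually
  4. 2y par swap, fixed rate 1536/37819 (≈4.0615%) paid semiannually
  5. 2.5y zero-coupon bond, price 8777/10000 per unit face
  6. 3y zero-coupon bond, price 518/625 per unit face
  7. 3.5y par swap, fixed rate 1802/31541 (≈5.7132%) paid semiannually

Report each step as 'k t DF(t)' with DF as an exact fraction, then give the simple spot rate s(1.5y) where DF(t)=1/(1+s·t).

1 1/2 9767/10000
2 1 597/625
3 3/2 2317/2500
4 2 577/625
5 5/2 8777/10000
6 3 518/625
7 7/2 4099/5000
s(1.5y) = (1/(2317/2500) − 1)/(3/2) = 122/2317 ≈ 5.2654%

step 1 [0.5y] swap r/2=233/9767: DF=(1 − 233/9767·(0))/(1+233/9767) = 9767/10000 ≈ 0.976700
step 2 [1y] swap r/2=448/19319: DF=(1 − 448/19319·(0.976700))/(1+448/19319) = 597/625 ≈ 0.955200
step 3 [1.5y] swap r/2=244/9529: DF=(1 − 244/9529·(0.976700+0.955200))/(1+244/9529) = 2317/2500 ≈ 0.926800
step 4 [2y] swap r/2=768/37819: DF=(1 − 768/37819·(0.976700+0.955200+0.926800))/(1+768/37819) = 577/625 ≈ 0.923200
step 5 [2.5y] zero: DF = P = 8777/10000 ≈ 0.877700
step 6 [3y] zero: DF = P = 518/625 ≈ 0.828800
step 7 [3.5y] swap r/2=901/31541: DF=(1 − 901/31541·(0.976700+0.955200+0.926800+0.923200+0.877700+0.828800))/(1+901/31541) = 4099/5000 ≈ 0.819800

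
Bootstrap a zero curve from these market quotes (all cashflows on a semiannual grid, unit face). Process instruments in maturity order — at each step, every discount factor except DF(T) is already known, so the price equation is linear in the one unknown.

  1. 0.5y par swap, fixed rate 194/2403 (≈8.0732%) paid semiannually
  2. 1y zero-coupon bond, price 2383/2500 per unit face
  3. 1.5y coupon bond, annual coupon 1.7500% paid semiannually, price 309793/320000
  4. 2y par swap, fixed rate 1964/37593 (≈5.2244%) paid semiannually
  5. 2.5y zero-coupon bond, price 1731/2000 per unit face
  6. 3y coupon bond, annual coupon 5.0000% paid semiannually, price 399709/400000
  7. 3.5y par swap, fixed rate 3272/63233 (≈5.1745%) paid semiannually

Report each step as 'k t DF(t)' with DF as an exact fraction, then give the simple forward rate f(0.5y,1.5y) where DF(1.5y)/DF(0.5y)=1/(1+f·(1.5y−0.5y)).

step 1 [0.5y] swap r/2=97/2403: DF=(1 − 97/2403·(0))/(1+97/2403) = 2403/2500 ≈ 0.961200
step 2 [1y] zero: DF = P = 2383/2500 ≈ 0.953200
step 3 [1.5y] bond c/2=7/800: DF=(309793/320000 − 7/800·(0.961200+0.953200))/(1+7/800) = 9431/10000 ≈ 0.943100
step 4 [2y] swap r/2=982/37593: DF=(1 − 982/37593·(0.961200+0.953200+0.943100))/(1+982/37593) = 4509/5000 ≈ 0.901800
step 5 [2.5y] zero: DF = P = 1731/2000 ≈ 0.865500
step 6 [3y] bond c/2=1/40: DF=(399709/400000 − 1/40·(0.961200+0.953200+0.943100+0.901800+0.865500))/(1+1/40) = 8621/10000 ≈ 0.862100
step 7 [3.5y] swap r/2=1636/63233: DF=(1 − 1636/63233·(0.961200+0.953200+0.943100+0.901800+0.865500+0.862100))/(1+1636/63233) = 2091/2500 ≈ 0.836400

1 1/2 2403/2500
2 1 2383/2500
3 3/2 9431/10000
4 2 4509/5000
5 5/2 1731/2000
6 3 8621/10000
7 7/2 2091/2500
f(0.5y,1.5y) = ((2403/2500)/(9431/10000) − 1)/(1) = 181/9431 ≈ 1.9192%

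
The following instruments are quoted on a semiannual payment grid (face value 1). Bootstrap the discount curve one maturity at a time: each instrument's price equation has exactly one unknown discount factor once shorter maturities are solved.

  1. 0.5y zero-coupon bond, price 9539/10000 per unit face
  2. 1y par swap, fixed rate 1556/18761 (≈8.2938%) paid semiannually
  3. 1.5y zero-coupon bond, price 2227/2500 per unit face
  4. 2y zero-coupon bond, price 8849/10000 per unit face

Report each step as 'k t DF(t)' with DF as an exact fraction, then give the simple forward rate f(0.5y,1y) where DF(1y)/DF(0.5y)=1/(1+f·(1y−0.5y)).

1 1/2 9539/10000
2 1 4611/5000
3 3/2 2227/2500
4 2 8849/10000
f(0.5y,1y) = ((9539/10000)/(4611/5000) − 1)/(1/2) = 317/4611 ≈ 6.8749%

step 1 [0.5y] zero: DF = P = 9539/10000 ≈ 0.953900
step 2 [1y] swap r/2=778/18761: DF=(1 − 778/18761·(0.953900))/(1+778/18761) = 4611/5000 ≈ 0.922200
step 3 [1.5y] zero: DF = P = 2227/2500 ≈ 0.890800
step 4 [2y] zero: DF = P = 8849/10000 ≈ 0.884900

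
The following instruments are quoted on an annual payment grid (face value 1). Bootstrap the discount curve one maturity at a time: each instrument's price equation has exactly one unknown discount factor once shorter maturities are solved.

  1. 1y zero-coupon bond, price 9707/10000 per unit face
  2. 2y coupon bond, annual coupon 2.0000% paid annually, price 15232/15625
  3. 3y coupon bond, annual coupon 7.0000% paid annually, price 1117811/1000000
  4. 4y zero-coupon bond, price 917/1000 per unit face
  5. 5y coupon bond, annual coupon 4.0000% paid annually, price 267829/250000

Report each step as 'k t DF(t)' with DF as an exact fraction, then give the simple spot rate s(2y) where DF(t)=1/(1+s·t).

1 1 9707/10000
2 2 9367/10000
3 3 9199/10000
4 4 917/1000
5 5 8861/10000
s(2y) = (1/(9367/10000) − 1)/(2) = 633/18734 ≈ 3.3789%

step 1 [1y] zero: DF = P = 9707/10000 ≈ 0.970700
step 2 [2y] bond c/1=1/50: DF=(15232/15625 − 1/50·(0.970700))/(1+1/50) = 9367/10000 ≈ 0.936700
step 3 [3y] bond c/1=7/100: DF=(1117811/1000000 − 7/100·(0.970700+0.936700))/(1+7/100) = 9199/10000 ≈ 0.919900
step 4 [4y] zero: DF = P = 917/1000 ≈ 0.917000
step 5 [5y] bond c/1=1/25: DF=(267829/250000 − 1/25·(0.970700+0.936700+0.919900+0.917000))/(1+1/25) = 8861/10000 ≈ 0.886100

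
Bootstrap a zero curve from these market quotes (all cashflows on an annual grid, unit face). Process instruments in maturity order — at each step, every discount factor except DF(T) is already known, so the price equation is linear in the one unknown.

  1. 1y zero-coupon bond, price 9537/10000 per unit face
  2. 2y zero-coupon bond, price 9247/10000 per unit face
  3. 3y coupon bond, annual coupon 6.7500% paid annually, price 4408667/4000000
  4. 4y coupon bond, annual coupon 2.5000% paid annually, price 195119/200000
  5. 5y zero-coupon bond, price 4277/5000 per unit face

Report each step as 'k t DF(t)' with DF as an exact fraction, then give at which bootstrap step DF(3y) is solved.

step 1 [1y] zero: DF = P = 9537/10000 ≈ 0.953700
step 2 [2y] zero: DF = P = 9247/10000 ≈ 0.924700
step 3 [3y] bond c/1=27/400: DF=(4408667/4000000 − 27/400·(0.953700+0.924700))/(1+27/400) = 9137/10000 ≈ 0.913700
step 4 [4y] bond c/1=1/40: DF=(195119/200000 − 1/40·(0.953700+0.924700+0.913700))/(1+1/40) = 8837/10000 ≈ 0.883700
step 5 [5y] zero: DF = P = 4277/5000 ≈ 0.855400

1 1 9537/10000
2 2 9247/10000
3 3 9137/10000
4 4 8837/10000
5 5 4277/5000
DF(3y) is solved at step 3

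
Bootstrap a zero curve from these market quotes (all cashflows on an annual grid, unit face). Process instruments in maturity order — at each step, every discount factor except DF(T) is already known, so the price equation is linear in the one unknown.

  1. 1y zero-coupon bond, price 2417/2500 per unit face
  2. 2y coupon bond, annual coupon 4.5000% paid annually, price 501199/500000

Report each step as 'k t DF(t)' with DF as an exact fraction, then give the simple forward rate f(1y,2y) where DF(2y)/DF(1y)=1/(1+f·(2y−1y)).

1 1 2417/2500
2 2 1147/1250
f(1y,2y) = ((2417/2500)/(1147/1250) − 1)/(1) = 123/2294 ≈ 5.3618%

step 1 [1y] zero: DF = P = 2417/2500 ≈ 0.966800
step 2 [2y] bond c/1=9/200: DF=(501199/500000 − 9/200·(0.966800))/(1+9/200) = 1147/1250 ≈ 0.917600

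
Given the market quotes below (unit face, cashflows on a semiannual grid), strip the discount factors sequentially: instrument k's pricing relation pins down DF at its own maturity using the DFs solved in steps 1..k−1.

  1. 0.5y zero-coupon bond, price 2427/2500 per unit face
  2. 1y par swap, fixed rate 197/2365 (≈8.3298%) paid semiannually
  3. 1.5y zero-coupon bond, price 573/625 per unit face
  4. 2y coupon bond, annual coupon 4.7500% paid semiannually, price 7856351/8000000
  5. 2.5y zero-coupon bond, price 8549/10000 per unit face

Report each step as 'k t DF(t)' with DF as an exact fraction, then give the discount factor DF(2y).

step 1 [0.5y] zero: DF = P = 2427/2500 ≈ 0.970800
step 2 [1y] swap r/2=197/4730: DF=(1 − 197/4730·(0.970800))/(1+197/4730) = 2303/2500 ≈ 0.921200
step 3 [1.5y] zero: DF = P = 573/625 ≈ 0.916800
step 4 [2y] bond c/2=19/800: DF=(7856351/8000000 − 19/800·(0.970800+0.921200+0.916800))/(1+19/800) = 8941/10000 ≈ 0.894100
step 5 [2.5y] zero: DF = P = 8549/10000 ≈ 0.854900

1 1/2 2427/2500
2 1 2303/2500
3 3/2 573/625
4 2 8941/10000
5 5/2 8549/10000
DF(2y) = 8941/10000 ≈ 0.894100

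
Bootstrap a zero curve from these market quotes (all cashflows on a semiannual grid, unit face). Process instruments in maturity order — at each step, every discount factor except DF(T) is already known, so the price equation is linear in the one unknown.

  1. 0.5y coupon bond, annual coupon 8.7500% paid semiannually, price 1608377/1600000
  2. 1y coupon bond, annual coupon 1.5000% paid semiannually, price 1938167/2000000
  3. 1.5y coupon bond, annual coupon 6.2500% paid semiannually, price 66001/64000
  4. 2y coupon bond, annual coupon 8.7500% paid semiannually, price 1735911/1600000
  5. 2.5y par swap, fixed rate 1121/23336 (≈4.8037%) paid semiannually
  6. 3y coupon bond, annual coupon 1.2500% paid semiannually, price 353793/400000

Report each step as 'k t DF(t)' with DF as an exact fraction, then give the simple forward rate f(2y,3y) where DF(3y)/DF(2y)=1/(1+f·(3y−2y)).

1 1/2 9631/10000
2 1 9547/10000
3 3/2 9419/10000
4 2 2299/2500
5 5/2 8879/10000
6 3 17/20
f(2y,3y) = ((2299/2500)/(17/20) − 1)/(1) = 174/2125 ≈ 8.1882%

step 1 [0.5y] bond c/2=7/160: DF=(1608377/1600000 − 7/160·(0))/(1+7/160) = 9631/10000 ≈ 0.963100
step 2 [1y] bond c/2=3/400: DF=(1938167/2000000 − 3/400·(0.963100))/(1+3/400) = 9547/10000 ≈ 0.954700
step 3 [1.5y] bond c/2=1/32: DF=(66001/64000 − 1/32·(0.963100+0.954700))/(1+1/32) = 9419/10000 ≈ 0.941900
step 4 [2y] bond c/2=7/160: DF=(1735911/1600000 − 7/160·(0.963100+0.954700+0.941900))/(1+7/160) = 2299/2500 ≈ 0.919600
step 5 [2.5y] swap r/2=1121/46672: DF=(1 − 1121/46672·(0.963100+0.954700+0.941900+0.919600))/(1+1121/46672) = 8879/10000 ≈ 0.887900
step 6 [3y] bond c/2=1/160: DF=(353793/400000 − 1/160·(0.963100+0.954700+0.941900+0.919600+0.887900))/(1+1/160) = 17/20 ≈ 0.850000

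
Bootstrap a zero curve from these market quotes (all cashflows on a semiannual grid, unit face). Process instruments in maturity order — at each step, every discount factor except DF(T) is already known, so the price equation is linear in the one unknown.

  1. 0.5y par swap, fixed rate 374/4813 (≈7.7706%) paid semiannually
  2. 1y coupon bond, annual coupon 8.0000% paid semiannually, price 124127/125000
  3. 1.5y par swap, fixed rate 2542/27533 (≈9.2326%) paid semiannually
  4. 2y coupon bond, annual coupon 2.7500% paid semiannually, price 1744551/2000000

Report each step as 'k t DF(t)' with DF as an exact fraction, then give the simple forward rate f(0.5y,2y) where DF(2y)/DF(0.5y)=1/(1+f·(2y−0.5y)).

step 1 [0.5y] swap r/2=187/4813: DF=(1 − 187/4813·(0))/(1+187/4813) = 4813/5000 ≈ 0.962600
step 2 [1y] bond c/2=1/25: DF=(124127/125000 − 1/25·(0.962600))/(1+1/25) = 4589/5000 ≈ 0.917800
step 3 [1.5y] swap r/2=1271/27533: DF=(1 − 1271/27533·(0.962600+0.917800))/(1+1271/27533) = 8729/10000 ≈ 0.872900
step 4 [2y] bond c/2=11/800: DF=(1744551/2000000 − 11/800·(0.962600+0.917800+0.872900))/(1+11/800) = 8231/10000 ≈ 0.823100

1 1/2 4813/5000
2 1 4589/5000
3 3/2 8729/10000
4 2 8231/10000
f(0.5y,2y) = ((4813/5000)/(8231/10000) − 1)/(3/2) = 930/8231 ≈ 11.2987%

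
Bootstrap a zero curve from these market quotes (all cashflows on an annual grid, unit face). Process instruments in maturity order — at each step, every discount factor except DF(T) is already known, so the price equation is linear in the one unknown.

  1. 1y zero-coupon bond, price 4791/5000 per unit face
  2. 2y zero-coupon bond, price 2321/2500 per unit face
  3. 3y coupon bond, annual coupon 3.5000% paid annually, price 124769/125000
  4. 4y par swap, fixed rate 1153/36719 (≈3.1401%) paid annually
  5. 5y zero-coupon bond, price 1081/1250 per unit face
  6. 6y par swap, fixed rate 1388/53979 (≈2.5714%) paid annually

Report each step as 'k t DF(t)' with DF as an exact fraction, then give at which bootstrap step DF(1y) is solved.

step 1 [1y] zero: DF = P = 4791/5000 ≈ 0.958200
step 2 [2y] zero: DF = P = 2321/2500 ≈ 0.928400
step 3 [3y] bond c/1=7/200: DF=(124769/125000 − 7/200·(0.958200+0.928400))/(1+7/200) = 4503/5000 ≈ 0.900600
step 4 [4y] swap r/1=1153/36719: DF=(1 − 1153/36719·(0.958200+0.928400+0.900600))/(1+1153/36719) = 8847/10000 ≈ 0.884700
step 5 [5y] zero: DF = P = 1081/1250 ≈ 0.864800
step 6 [6y] swap r/1=1388/53979: DF=(1 − 1388/53979·(0.958200+0.928400+0.900600+0.884700+0.864800))/(1+1388/53979) = 2153/2500 ≈ 0.861200

1 1 4791/5000
2 2 2321/2500
3 3 4503/5000
4 4 8847/10000
5 5 1081/1250
6 6 2153/2500
DF(1y) is solved at step 1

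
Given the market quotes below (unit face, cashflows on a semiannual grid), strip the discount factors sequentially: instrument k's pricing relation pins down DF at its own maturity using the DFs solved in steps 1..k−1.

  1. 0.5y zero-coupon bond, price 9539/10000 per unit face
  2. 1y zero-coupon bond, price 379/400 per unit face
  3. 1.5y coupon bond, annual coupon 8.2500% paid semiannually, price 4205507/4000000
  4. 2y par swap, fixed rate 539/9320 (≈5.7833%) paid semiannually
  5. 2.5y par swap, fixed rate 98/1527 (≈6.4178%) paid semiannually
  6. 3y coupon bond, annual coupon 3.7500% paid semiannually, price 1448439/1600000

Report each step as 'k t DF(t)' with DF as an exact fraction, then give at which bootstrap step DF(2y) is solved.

1 1/2 9539/10000
2 1 379/400
3 3/2 584/625
4 2 4461/5000
5 5/2 853/1000
6 3 8043/10000
DF(2y) is solved at step 4

step 1 [0.5y] zero: DF = P = 9539/10000 ≈ 0.953900
step 2 [1y] zero: DF = P = 379/400 ≈ 0.947500
step 3 [1.5y] bond c/2=33/800: DF=(4205507/4000000 − 33/800·(0.953900+0.947500))/(1+33/800) = 584/625 ≈ 0.934400
step 4 [2y] swap r/2=539/18640: DF=(1 − 539/18640·(0.953900+0.947500+0.934400))/(1+539/18640) = 4461/5000 ≈ 0.892200
step 5 [2.5y] swap r/2=49/1527: DF=(1 − 49/1527·(0.953900+0.947500+0.934400+0.892200))/(1+49/1527) = 853/1000 ≈ 0.853000
step 6 [3y] bond c/2=3/160: DF=(1448439/1600000 − 3/160·(0.953900+0.947500+0.934400+0.892200+0.853000))/(1+3/160) = 8043/10000 ≈ 0.804300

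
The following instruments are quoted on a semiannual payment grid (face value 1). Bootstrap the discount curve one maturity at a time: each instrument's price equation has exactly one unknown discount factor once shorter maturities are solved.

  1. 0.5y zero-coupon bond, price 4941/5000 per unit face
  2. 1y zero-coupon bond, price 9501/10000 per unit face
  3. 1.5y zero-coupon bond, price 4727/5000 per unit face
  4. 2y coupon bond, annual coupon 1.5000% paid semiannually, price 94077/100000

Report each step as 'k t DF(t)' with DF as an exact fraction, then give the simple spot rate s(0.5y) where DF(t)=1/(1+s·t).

1 1/2 4941/5000
2 1 9501/10000
3 3/2 4727/5000
4 2 9123/10000
s(0.5y) = (1/(4941/5000) − 1)/(1/2) = 118/4941 ≈ 2.3882%

step 1 [0.5y] zero: DF = P = 4941/5000 ≈ 0.988200
step 2 [1y] zero: DF = P = 9501/10000 ≈ 0.950100
step 3 [1.5y] zero: DF = P = 4727/5000 ≈ 0.945400
step 4 [2y] bond c/2=3/400: DF=(94077/100000 − 3/400·(0.988200+0.950100+0.945400))/(1+3/400) = 9123/10000 ≈ 0.912300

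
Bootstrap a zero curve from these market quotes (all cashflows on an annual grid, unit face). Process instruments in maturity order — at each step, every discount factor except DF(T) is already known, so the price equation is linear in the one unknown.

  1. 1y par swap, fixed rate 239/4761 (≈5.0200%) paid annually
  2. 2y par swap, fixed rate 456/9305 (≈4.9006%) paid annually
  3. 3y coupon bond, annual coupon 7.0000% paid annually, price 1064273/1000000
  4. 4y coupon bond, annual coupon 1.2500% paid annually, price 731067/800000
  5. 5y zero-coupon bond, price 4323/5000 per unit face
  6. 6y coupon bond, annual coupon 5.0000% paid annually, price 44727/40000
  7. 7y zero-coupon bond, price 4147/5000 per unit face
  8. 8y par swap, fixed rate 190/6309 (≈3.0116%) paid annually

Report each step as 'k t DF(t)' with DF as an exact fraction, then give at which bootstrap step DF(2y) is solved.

step 1 [1y] swap r/1=239/4761: DF=(1 − 239/4761·(0))/(1+239/4761) = 4761/5000 ≈ 0.952200
step 2 [2y] swap r/1=456/9305: DF=(1 − 456/9305·(0.952200))/(1+456/9305) = 568/625 ≈ 0.908800
step 3 [3y] bond c/1=7/100: DF=(1064273/1000000 − 7/100·(0.952200+0.908800))/(1+7/100) = 8729/10000 ≈ 0.872900
step 4 [4y] bond c/1=1/80: DF=(731067/800000 − 1/80·(0.952200+0.908800+0.872900))/(1+1/80) = 543/625 ≈ 0.868800
step 5 [5y] zero: DF = P = 4323/5000 ≈ 0.864600
step 6 [6y] bond c/1=1/20: DF=(44727/40000 − 1/20·(0.952200+0.908800+0.872900+0.868800+0.864600))/(1+1/20) = 4261/5000 ≈ 0.852200
step 7 [7y] zero: DF = P = 4147/5000 ≈ 0.829400
step 8 [8y] swap r/1=190/6309: DF=(1 − 190/6309·(0.952200+0.908800+0.872900+0.868800+0.864600+0.852200+0.829400))/(1+190/6309) = 791/1000 ≈ 0.791000

1 1 4761/5000
2 2 568/625
3 3 8729/10000
4 4 543/625
5 5 4323/5000
6 6 4261/5000
7 7 4147/5000
8 8 791/1000
DF(2y) is solved at step 2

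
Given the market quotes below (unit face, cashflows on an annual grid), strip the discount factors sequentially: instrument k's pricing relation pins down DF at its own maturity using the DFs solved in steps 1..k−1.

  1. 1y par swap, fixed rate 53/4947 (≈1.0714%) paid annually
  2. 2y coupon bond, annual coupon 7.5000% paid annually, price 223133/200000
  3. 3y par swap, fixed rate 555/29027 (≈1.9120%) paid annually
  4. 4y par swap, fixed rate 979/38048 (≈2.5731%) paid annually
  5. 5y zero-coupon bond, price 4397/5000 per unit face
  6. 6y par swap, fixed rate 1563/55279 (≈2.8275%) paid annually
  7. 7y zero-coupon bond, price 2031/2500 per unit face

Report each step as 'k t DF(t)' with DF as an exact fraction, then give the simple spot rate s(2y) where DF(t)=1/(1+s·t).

1 1 4947/5000
2 2 1211/1250
3 3 1889/2000
4 4 9021/10000
5 5 4397/5000
6 6 8437/10000
7 7 2031/2500
s(2y) = (1/(1211/1250) − 1)/(2) = 39/2422 ≈ 1.6102%

step 1 [1y] swap r/1=53/4947: DF=(1 − 53/4947·(0))/(1+53/4947) = 4947/5000 ≈ 0.989400
step 2 [2y] bond c/1=3/40: DF=(223133/200000 − 3/40·(0.989400))/(1+3/40) = 1211/1250 ≈ 0.968800
step 3 [3y] swap r/1=555/29027: DF=(1 − 555/29027·(0.989400+0.968800))/(1+555/29027) = 1889/2000 ≈ 0.944500
step 4 [4y] swap r/1=979/38048: DF=(1 − 979/38048·(0.989400+0.968800+0.944500))/(1+979/38048) = 9021/10000 ≈ 0.902100
step 5 [5y] zero: DF = P = 4397/5000 ≈ 0.879400
step 6 [6y] swap r/1=1563/55279: DF=(1 − 1563/55279·(0.989400+0.968800+0.944500+0.902100+0.879400))/(1+1563/55279) = 8437/10000 ≈ 0.843700
step 7 [7y] zero: DF = P = 2031/2500 ≈ 0.812400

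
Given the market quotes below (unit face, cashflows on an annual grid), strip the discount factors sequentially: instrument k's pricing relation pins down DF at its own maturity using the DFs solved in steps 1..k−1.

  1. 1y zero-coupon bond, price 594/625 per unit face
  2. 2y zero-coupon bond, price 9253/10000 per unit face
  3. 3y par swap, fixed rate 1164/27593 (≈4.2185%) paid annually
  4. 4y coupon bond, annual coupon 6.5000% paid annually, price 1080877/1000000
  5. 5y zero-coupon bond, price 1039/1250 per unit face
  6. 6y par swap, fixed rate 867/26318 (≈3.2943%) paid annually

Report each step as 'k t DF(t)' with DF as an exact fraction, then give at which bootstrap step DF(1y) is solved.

step 1 [1y] zero: DF = P = 594/625 ≈ 0.950400
step 2 [2y] zero: DF = P = 9253/10000 ≈ 0.925300
step 3 [3y] swap r/1=1164/27593: DF=(1 − 1164/27593·(0.950400+0.925300))/(1+1164/27593) = 2209/2500 ≈ 0.883600
step 4 [4y] bond c/1=13/200: DF=(1080877/1000000 − 13/200·(0.950400+0.925300+0.883600))/(1+13/200) = 1693/2000 ≈ 0.846500
step 5 [5y] zero: DF = P = 1039/1250 ≈ 0.831200
step 6 [6y] swap r/1=867/26318: DF=(1 − 867/26318·(0.950400+0.925300+0.883600+0.846500+0.831200))/(1+867/26318) = 4133/5000 ≈ 0.826600

1 1 594/625
2 2 9253/10000
3 3 2209/2500
4 4 1693/2000
5 5 1039/1250
6 6 4133/5000
DF(1y) is solved at step 1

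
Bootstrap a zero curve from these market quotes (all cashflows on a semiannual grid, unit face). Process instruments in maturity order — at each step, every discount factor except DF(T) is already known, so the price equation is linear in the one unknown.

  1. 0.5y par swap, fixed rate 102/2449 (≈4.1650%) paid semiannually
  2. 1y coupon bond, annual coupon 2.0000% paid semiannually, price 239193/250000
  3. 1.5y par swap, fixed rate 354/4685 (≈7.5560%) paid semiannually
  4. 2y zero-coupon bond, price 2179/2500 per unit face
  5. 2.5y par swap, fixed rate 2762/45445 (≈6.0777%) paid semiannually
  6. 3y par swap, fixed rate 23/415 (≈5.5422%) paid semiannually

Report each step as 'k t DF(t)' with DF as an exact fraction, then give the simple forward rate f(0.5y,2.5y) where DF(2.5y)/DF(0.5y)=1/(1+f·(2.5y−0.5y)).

step 1 [0.5y] swap r/2=51/2449: DF=(1 − 51/2449·(0))/(1+51/2449) = 2449/2500 ≈ 0.979600
step 2 [1y] bond c/2=1/100: DF=(239193/250000 − 1/100·(0.979600))/(1+1/100) = 586/625 ≈ 0.937600
step 3 [1.5y] swap r/2=177/4685: DF=(1 − 177/4685·(0.979600+0.937600))/(1+177/4685) = 4469/5000 ≈ 0.893800
step 4 [2y] zero: DF = P = 2179/2500 ≈ 0.871600
step 5 [2.5y] swap r/2=1381/45445: DF=(1 − 1381/45445·(0.979600+0.937600+0.893800+0.871600))/(1+1381/45445) = 8619/10000 ≈ 0.861900
step 6 [3y] swap r/2=23/830: DF=(1 − 23/830·(0.979600+0.937600+0.893800+0.871600+0.861900))/(1+23/830) = 1701/2000 ≈ 0.850500

1 1/2 2449/2500
2 1 586/625
3 3/2 4469/5000
4 2 2179/2500
5 5/2 8619/10000
6 3 1701/2000
f(0.5y,2.5y) = ((2449/2500)/(8619/10000) − 1)/(2) = 1177/17238 ≈ 6.8279%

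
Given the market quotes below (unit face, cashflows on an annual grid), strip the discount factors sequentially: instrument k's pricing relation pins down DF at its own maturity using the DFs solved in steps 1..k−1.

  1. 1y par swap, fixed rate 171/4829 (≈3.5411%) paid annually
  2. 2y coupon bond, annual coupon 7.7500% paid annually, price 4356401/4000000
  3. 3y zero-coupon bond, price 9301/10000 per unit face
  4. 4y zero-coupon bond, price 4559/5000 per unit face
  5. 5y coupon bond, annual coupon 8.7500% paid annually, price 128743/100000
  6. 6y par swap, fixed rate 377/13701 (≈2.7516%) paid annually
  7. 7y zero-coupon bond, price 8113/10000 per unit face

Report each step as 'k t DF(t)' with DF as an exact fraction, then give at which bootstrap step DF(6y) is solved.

1 1 4829/5000
2 2 9413/10000
3 3 9301/10000
4 4 4559/5000
5 5 4411/5000
6 6 2123/2500
7 7 8113/10000
DF(6y) is solved at step 6

step 1 [1y] swap r/1=171/4829: DF=(1 − 171/4829·(0))/(1+171/4829) = 4829/5000 ≈ 0.965800
step 2 [2y] bond c/1=31/400: DF=(4356401/4000000 − 31/400·(0.965800))/(1+31/400) = 9413/10000 ≈ 0.941300
step 3 [3y] zero: DF = P = 9301/10000 ≈ 0.930100
step 4 [4y] zero: DF = P = 4559/5000 ≈ 0.911800
step 5 [5y] bond c/1=7/80: DF=(128743/100000 − 7/80·(0.965800+0.941300+0.930100+0.911800))/(1+7/80) = 4411/5000 ≈ 0.882200
step 6 [6y] swap r/1=377/13701: DF=(1 − 377/13701·(0.965800+0.941300+0.930100+0.911800+0.882200))/(1+377/13701) = 2123/2500 ≈ 0.849200
step 7 [7y] zero: DF = P = 8113/10000 ≈ 0.811300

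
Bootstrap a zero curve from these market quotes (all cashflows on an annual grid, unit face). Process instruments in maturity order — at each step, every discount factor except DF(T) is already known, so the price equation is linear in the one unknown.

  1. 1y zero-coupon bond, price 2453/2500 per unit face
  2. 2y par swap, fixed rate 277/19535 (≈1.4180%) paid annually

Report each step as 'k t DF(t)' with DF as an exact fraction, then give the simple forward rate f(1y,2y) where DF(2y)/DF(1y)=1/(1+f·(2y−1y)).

1 1 2453/2500
2 2 9723/10000
f(1y,2y) = ((2453/2500)/(9723/10000) − 1)/(1) = 89/9723 ≈ 0.9154%

step 1 [1y] zero: DF = P = 2453/2500 ≈ 0.981200
step 2 [2y] swap r/1=277/19535: DF=(1 − 277/19535·(0.981200))/(1+277/19535) = 9723/10000 ≈ 0.972300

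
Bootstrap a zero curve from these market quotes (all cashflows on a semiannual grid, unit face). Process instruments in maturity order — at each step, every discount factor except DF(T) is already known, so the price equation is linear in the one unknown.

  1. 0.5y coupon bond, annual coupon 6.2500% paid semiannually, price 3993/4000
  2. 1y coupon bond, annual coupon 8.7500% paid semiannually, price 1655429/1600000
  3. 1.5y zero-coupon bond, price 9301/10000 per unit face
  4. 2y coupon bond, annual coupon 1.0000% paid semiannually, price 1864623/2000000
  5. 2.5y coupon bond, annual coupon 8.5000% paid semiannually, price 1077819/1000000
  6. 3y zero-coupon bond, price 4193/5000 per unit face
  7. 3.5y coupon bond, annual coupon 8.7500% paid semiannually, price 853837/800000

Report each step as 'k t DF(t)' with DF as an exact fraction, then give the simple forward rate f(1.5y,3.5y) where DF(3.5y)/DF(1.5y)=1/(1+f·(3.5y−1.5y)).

step 1 [0.5y] bond c/2=1/32: DF=(3993/4000 − 1/32·(0))/(1+1/32) = 121/125 ≈ 0.968000
step 2 [1y] bond c/2=7/160: DF=(1655429/1600000 − 7/160·(0.968000))/(1+7/160) = 9507/10000 ≈ 0.950700
step 3 [1.5y] zero: DF = P = 9301/10000 ≈ 0.930100
step 4 [2y] bond c/2=1/200: DF=(1864623/2000000 − 1/200·(0.968000+0.950700+0.930100))/(1+1/200) = 1827/2000 ≈ 0.913500
step 5 [2.5y] bond c/2=17/400: DF=(1077819/1000000 − 17/400·(0.968000+0.950700+0.930100+0.913500))/(1+17/400) = 1761/2000 ≈ 0.880500
step 6 [3y] zero: DF = P = 4193/5000 ≈ 0.838600
step 7 [3.5y] bond c/2=7/160: DF=(853837/800000 − 7/160·(0.968000+0.950700+0.930100+0.913500+0.880500+0.838600))/(1+7/160) = 991/1250 ≈ 0.792800

1 1/2 121/125
2 1 9507/10000
3 3/2 9301/10000
4 2 1827/2000
5 5/2 1761/2000
6 3 4193/5000
7 7/2 991/1250
f(1.5y,3.5y) = ((9301/10000)/(991/1250) − 1)/(2) = 1373/15856 ≈ 8.6592%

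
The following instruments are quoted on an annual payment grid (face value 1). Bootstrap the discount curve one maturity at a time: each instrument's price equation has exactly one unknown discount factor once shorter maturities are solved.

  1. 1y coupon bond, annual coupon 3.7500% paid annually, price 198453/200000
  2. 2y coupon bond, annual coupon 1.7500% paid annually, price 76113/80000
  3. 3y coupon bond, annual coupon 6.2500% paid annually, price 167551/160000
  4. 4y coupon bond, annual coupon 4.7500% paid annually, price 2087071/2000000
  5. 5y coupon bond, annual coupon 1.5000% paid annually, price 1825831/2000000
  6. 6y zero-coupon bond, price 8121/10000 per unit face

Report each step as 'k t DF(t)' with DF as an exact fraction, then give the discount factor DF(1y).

1 1 2391/2500
2 2 4593/5000
3 3 8753/10000
4 4 1743/2000
5 5 8459/10000
6 6 8121/10000
DF(1y) = 2391/2500 ≈ 0.956400

step 1 [1y] bond c/1=3/80: DF=(198453/200000 − 3/80·(0))/(1+3/80) = 2391/2500 ≈ 0.956400
step 2 [2y] bond c/1=7/400: DF=(76113/80000 − 7/400·(0.956400))/(1+7/400) = 4593/5000 ≈ 0.918600
step 3 [3y] bond c/1=1/16: DF=(167551/160000 − 1/16·(0.956400+0.918600))/(1+1/16) = 8753/10000 ≈ 0.875300
step 4 [4y] bond c/1=19/400: DF=(2087071/2000000 − 19/400·(0.956400+0.918600+0.875300))/(1+19/400) = 1743/2000 ≈ 0.871500
step 5 [5y] bond c/1=3/200: DF=(1825831/2000000 − 3/200·(0.956400+0.918600+0.875300+0.871500))/(1+3/200) = 8459/10000 ≈ 0.845900
step 6 [6y] zero: DF = P = 8121/10000 ≈ 0.812100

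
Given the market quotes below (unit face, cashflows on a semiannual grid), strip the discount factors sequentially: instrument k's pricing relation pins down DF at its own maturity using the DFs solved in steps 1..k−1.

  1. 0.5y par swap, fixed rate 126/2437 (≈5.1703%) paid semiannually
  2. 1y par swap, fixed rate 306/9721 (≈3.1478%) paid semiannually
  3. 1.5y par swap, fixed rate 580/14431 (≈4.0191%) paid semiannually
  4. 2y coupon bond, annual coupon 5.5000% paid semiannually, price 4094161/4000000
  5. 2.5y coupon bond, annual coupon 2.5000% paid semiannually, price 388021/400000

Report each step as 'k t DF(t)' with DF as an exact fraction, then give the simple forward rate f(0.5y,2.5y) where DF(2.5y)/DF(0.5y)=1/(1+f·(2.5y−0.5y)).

1 1/2 2437/2500
2 1 4847/5000
3 3/2 471/500
4 2 9189/10000
5 5/2 9111/10000
f(0.5y,2.5y) = ((2437/2500)/(9111/10000) − 1)/(2) = 637/18222 ≈ 3.4958%

step 1 [0.5y] swap r/2=63/2437: DF=(1 − 63/2437·(0))/(1+63/2437) = 2437/2500 ≈ 0.974800
step 2 [1y] swap r/2=153/9721: DF=(1 − 153/9721·(0.974800))/(1+153/9721) = 4847/5000 ≈ 0.969400
step 3 [1.5y] swap r/2=290/14431: DF=(1 − 290/14431·(0.974800+0.969400))/(1+290/14431) = 471/500 ≈ 0.942000
step 4 [2y] bond c/2=11/400: DF=(4094161/4000000 − 11/400·(0.974800+0.969400+0.942000))/(1+11/400) = 9189/10000 ≈ 0.918900
step 5 [2.5y] bond c/2=1/80: DF=(388021/400000 − 1/80·(0.974800+0.969400+0.942000+0.918900))/(1+1/80) = 9111/10000 ≈ 0.911100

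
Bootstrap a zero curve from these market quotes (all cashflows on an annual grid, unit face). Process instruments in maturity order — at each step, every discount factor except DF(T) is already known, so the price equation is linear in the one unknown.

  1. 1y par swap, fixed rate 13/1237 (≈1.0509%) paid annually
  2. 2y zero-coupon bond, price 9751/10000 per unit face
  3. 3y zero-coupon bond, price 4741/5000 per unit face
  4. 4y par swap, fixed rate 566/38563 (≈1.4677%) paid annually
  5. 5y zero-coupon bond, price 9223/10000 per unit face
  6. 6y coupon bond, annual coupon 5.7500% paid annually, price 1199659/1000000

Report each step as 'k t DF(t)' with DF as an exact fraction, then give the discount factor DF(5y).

1 1 1237/1250
2 2 9751/10000
3 3 4741/5000
4 4 4717/5000
5 5 9223/10000
6 6 4373/5000
DF(5y) = 9223/10000 ≈ 0.922300

step 1 [1y] swap r/1=13/1237: DF=(1 − 13/1237·(0))/(1+13/1237) = 1237/1250 ≈ 0.989600
step 2 [2y] zero: DF = P = 9751/10000 ≈ 0.975100
step 3 [3y] zero: DF = P = 4741/5000 ≈ 0.948200
step 4 [4y] swap r/1=566/38563: DF=(1 − 566/38563·(0.989600+0.975100+0.948200))/(1+566/38563) = 4717/5000 ≈ 0.943400
step 5 [5y] zero: DF = P = 9223/10000 ≈ 0.922300
step 6 [6y] bond c/1=23/400: DF=(1199659/1000000 − 23/400·(0.989600+0.975100+0.948200+0.943400+0.922300))/(1+23/400) = 4373/5000 ≈ 0.874600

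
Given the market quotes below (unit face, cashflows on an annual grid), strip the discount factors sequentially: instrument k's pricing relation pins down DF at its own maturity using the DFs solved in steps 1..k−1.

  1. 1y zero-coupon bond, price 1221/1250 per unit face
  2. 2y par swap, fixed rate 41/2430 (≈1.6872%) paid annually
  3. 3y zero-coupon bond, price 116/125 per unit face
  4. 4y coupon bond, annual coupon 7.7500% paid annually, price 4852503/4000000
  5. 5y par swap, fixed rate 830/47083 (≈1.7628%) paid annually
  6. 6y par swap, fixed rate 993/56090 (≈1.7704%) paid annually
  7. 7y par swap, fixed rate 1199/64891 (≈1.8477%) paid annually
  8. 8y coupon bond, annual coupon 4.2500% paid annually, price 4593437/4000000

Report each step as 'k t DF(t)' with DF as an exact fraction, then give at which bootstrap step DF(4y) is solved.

step 1 [1y] zero: DF = P = 1221/1250 ≈ 0.976800
step 2 [2y] swap r/1=41/2430: DF=(1 − 41/2430·(0.976800))/(1+41/2430) = 1209/1250 ≈ 0.967200
step 3 [3y] zero: DF = P = 116/125 ≈ 0.928000
step 4 [4y] bond c/1=31/400: DF=(4852503/4000000 − 31/400·(0.976800+0.967200+0.928000))/(1+31/400) = 9193/10000 ≈ 0.919300
step 5 [5y] swap r/1=830/47083: DF=(1 − 830/47083·(0.976800+0.967200+0.928000+0.919300))/(1+830/47083) = 917/1000 ≈ 0.917000
step 6 [6y] swap r/1=993/56090: DF=(1 − 993/56090·(0.976800+0.967200+0.928000+0.919300+0.917000))/(1+993/56090) = 9007/10000 ≈ 0.900700
step 7 [7y] swap r/1=1199/64891: DF=(1 − 1199/64891·(0.976800+0.967200+0.928000+0.919300+0.917000+0.900700))/(1+1199/64891) = 8801/10000 ≈ 0.880100
step 8 [8y] bond c/1=17/400: DF=(4593437/4000000 − 17/400·(0.976800+0.967200+0.928000+0.919300+0.917000+0.900700+0.880100))/(1+17/400) = 837/1000 ≈ 0.837000

1 1 1221/1250
2 2 1209/1250
3 3 116/125
4 4 9193/10000
5 5 917/1000
6 6 9007/10000
7 7 8801/10000
8 8 837/1000
DF(4y) is solved at step 4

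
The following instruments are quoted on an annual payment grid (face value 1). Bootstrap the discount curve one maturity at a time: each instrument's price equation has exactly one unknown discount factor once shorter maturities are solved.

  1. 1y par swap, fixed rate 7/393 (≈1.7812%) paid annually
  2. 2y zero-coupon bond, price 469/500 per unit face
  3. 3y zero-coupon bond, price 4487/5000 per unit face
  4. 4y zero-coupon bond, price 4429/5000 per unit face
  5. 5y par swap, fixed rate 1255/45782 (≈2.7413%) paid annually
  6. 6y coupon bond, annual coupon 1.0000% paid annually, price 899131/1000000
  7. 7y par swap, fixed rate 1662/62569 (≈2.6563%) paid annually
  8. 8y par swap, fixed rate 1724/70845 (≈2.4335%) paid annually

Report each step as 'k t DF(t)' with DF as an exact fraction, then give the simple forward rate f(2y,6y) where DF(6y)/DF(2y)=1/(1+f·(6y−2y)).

1 1 393/400
2 2 469/500
3 3 4487/5000
4 4 4429/5000
5 5 1749/2000
6 6 8449/10000
7 7 4169/5000
8 8 2069/2500
f(2y,6y) = ((469/500)/(8449/10000) − 1)/(4) = 133/4828 ≈ 2.7548%

step 1 [1y] swap r/1=7/393: DF=(1 − 7/393·(0))/(1+7/393) = 393/400 ≈ 0.982500
step 2 [2y] zero: DF = P = 469/500 ≈ 0.938000
step 3 [3y] zero: DF = P = 4487/5000 ≈ 0.897400
step 4 [4y] zero: DF = P = 4429/5000 ≈ 0.885800
step 5 [5y] swap r/1=1255/45782: DF=(1 − 1255/45782·(0.982500+0.938000+0.897400+0.885800))/(1+1255/45782) = 1749/2000 ≈ 0.874500
step 6 [6y] bond c/1=1/100: DF=(899131/1000000 − 1/100·(0.982500+0.938000+0.897400+0.885800+0.874500))/(1+1/100) = 8449/10000 ≈ 0.844900
step 7 [7y] swap r/1=1662/62569: DF=(1 − 1662/62569·(0.982500+0.938000+0.897400+0.885800+0.874500+0.844900))/(1+1662/62569) = 4169/5000 ≈ 0.833800
step 8 [8y] swap r/1=1724/70845: DF=(1 − 1724/70845·(0.982500+0.938000+0.897400+0.885800+0.874500+0.844900+0.833800))/(1+1724/70845) = 2069/2500 ≈ 0.827600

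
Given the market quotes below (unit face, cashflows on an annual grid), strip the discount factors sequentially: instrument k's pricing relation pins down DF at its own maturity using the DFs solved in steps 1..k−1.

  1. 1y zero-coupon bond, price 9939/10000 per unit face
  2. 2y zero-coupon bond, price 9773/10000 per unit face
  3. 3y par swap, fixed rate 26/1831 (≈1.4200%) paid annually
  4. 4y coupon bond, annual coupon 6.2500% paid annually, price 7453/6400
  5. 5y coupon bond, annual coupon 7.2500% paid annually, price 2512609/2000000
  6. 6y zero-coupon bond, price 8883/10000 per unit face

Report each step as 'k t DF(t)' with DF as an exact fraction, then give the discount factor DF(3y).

1 1 9939/10000
2 2 9773/10000
3 3 599/625
4 4 9237/10000
5 5 9109/10000
6 6 8883/10000
DF(3y) = 599/625 ≈ 0.958400

step 1 [1y] zero: DF = P = 9939/10000 ≈ 0.993900
step 2 [2y] zero: DF = P = 9773/10000 ≈ 0.977300
step 3 [3y] swap r/1=26/1831: DF=(1 − 26/1831·(0.993900+0.977300))/(1+26/1831) = 599/625 ≈ 0.958400
step 4 [4y] bond c/1=1/16: DF=(7453/6400 − 1/16·(0.993900+0.977300+0.958400))/(1+1/16) = 9237/10000 ≈ 0.923700
step 5 [5y] bond c/1=29/400: DF=(2512609/2000000 − 29/400·(0.993900+0.977300+0.958400+0.923700))/(1+29/400) = 9109/10000 ≈ 0.910900
step 6 [6y] zero: DF = P = 8883/10000 ≈ 0.888300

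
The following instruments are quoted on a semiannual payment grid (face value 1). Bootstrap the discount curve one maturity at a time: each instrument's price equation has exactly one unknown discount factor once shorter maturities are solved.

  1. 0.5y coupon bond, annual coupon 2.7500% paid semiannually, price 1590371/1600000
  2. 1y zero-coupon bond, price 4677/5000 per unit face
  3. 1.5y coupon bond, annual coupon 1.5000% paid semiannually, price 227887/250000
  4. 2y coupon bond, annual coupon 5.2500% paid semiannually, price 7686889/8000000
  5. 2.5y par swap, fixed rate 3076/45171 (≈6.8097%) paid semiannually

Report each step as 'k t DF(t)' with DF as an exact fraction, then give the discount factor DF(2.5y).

1 1/2 1961/2000
2 1 4677/5000
3 3/2 1781/2000
4 2 1729/2000
5 5/2 4231/5000
DF(2.5y) = 4231/5000 ≈ 0.846200

step 1 [0.5y] bond c/2=11/800: DF=(1590371/1600000 − 11/800·(0))/(1+11/800) = 1961/2000 ≈ 0.980500
step 2 [1y] zero: DF = P = 4677/5000 ≈ 0.935400
step 3 [1.5y] bond c/2=3/400: DF=(227887/250000 − 3/400·(0.980500+0.935400))/(1+3/400) = 1781/2000 ≈ 0.890500
step 4 [2y] bond c/2=21/800: DF=(7686889/8000000 − 21/800·(0.980500+0.935400+0.890500))/(1+21/800) = 1729/2000 ≈ 0.864500
step 5 [2.5y] swap r/2=1538/45171: DF=(1 − 1538/45171·(0.980500+0.935400+0.890500+0.864500))/(1+1538/45171) = 4231/5000 ≈ 0.846200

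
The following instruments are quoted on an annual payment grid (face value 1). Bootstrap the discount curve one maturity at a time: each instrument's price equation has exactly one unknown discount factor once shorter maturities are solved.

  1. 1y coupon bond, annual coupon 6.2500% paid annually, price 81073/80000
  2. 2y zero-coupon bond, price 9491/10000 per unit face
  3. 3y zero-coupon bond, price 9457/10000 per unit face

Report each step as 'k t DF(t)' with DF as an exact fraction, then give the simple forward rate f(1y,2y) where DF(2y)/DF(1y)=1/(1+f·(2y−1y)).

step 1 [1y] bond c/1=1/16: DF=(81073/80000 − 1/16·(0))/(1+1/16) = 4769/5000 ≈ 0.953800
step 2 [2y] zero: DF = P = 9491/10000 ≈ 0.949100
step 3 [3y] zero: DF = P = 9457/10000 ≈ 0.945700

1 1 4769/5000
2 2 9491/10000
3 3 9457/10000
f(1y,2y) = ((4769/5000)/(9491/10000) − 1)/(1) = 47/9491 ≈ 0.4952%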